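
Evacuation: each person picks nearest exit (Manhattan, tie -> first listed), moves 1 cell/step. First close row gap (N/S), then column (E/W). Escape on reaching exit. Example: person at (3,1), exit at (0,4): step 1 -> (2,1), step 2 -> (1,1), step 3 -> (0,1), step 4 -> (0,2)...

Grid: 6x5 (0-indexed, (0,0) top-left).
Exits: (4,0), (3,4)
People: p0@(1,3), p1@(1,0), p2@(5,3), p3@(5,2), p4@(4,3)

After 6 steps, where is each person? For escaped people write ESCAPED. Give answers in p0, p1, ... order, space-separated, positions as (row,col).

Step 1: p0:(1,3)->(2,3) | p1:(1,0)->(2,0) | p2:(5,3)->(4,3) | p3:(5,2)->(4,2) | p4:(4,3)->(3,3)
Step 2: p0:(2,3)->(3,3) | p1:(2,0)->(3,0) | p2:(4,3)->(3,3) | p3:(4,2)->(4,1) | p4:(3,3)->(3,4)->EXIT
Step 3: p0:(3,3)->(3,4)->EXIT | p1:(3,0)->(4,0)->EXIT | p2:(3,3)->(3,4)->EXIT | p3:(4,1)->(4,0)->EXIT | p4:escaped

ESCAPED ESCAPED ESCAPED ESCAPED ESCAPED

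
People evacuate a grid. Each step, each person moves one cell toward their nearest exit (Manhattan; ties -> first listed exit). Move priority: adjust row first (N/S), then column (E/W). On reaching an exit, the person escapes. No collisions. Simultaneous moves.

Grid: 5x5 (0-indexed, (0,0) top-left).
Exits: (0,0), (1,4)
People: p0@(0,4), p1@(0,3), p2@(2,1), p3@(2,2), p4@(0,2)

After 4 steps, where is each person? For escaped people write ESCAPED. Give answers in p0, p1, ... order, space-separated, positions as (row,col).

Step 1: p0:(0,4)->(1,4)->EXIT | p1:(0,3)->(1,3) | p2:(2,1)->(1,1) | p3:(2,2)->(1,2) | p4:(0,2)->(0,1)
Step 2: p0:escaped | p1:(1,3)->(1,4)->EXIT | p2:(1,1)->(0,1) | p3:(1,2)->(1,3) | p4:(0,1)->(0,0)->EXIT
Step 3: p0:escaped | p1:escaped | p2:(0,1)->(0,0)->EXIT | p3:(1,3)->(1,4)->EXIT | p4:escaped

ESCAPED ESCAPED ESCAPED ESCAPED ESCAPED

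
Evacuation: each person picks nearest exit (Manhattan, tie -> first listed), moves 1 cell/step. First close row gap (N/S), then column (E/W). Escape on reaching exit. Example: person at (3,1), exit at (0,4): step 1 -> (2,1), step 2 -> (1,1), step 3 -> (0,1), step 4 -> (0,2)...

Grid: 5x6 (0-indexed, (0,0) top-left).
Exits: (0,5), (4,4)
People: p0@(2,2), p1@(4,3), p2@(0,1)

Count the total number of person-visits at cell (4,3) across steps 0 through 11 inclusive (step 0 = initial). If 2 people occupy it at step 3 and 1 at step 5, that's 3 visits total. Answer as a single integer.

Step 0: p0@(2,2) p1@(4,3) p2@(0,1) -> at (4,3): 1 [p1], cum=1
Step 1: p0@(3,2) p1@ESC p2@(0,2) -> at (4,3): 0 [-], cum=1
Step 2: p0@(4,2) p1@ESC p2@(0,3) -> at (4,3): 0 [-], cum=1
Step 3: p0@(4,3) p1@ESC p2@(0,4) -> at (4,3): 1 [p0], cum=2
Step 4: p0@ESC p1@ESC p2@ESC -> at (4,3): 0 [-], cum=2
Total visits = 2

Answer: 2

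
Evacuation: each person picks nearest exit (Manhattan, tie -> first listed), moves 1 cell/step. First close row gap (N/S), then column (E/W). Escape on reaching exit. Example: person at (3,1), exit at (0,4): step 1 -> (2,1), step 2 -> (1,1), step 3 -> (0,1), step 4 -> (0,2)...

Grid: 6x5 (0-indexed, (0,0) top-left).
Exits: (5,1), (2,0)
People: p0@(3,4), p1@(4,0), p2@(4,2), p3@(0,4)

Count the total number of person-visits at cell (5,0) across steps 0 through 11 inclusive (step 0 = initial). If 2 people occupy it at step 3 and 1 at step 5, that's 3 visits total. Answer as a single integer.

Answer: 1

Derivation:
Step 0: p0@(3,4) p1@(4,0) p2@(4,2) p3@(0,4) -> at (5,0): 0 [-], cum=0
Step 1: p0@(4,4) p1@(5,0) p2@(5,2) p3@(1,4) -> at (5,0): 1 [p1], cum=1
Step 2: p0@(5,4) p1@ESC p2@ESC p3@(2,4) -> at (5,0): 0 [-], cum=1
Step 3: p0@(5,3) p1@ESC p2@ESC p3@(2,3) -> at (5,0): 0 [-], cum=1
Step 4: p0@(5,2) p1@ESC p2@ESC p3@(2,2) -> at (5,0): 0 [-], cum=1
Step 5: p0@ESC p1@ESC p2@ESC p3@(2,1) -> at (5,0): 0 [-], cum=1
Step 6: p0@ESC p1@ESC p2@ESC p3@ESC -> at (5,0): 0 [-], cum=1
Total visits = 1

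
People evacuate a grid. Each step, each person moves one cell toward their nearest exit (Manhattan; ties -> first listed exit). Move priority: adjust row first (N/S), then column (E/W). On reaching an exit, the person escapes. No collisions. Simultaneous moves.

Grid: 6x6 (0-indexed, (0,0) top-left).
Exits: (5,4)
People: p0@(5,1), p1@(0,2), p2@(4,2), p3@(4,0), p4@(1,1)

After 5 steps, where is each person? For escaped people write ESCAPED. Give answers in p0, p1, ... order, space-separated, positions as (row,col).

Step 1: p0:(5,1)->(5,2) | p1:(0,2)->(1,2) | p2:(4,2)->(5,2) | p3:(4,0)->(5,0) | p4:(1,1)->(2,1)
Step 2: p0:(5,2)->(5,3) | p1:(1,2)->(2,2) | p2:(5,2)->(5,3) | p3:(5,0)->(5,1) | p4:(2,1)->(3,1)
Step 3: p0:(5,3)->(5,4)->EXIT | p1:(2,2)->(3,2) | p2:(5,3)->(5,4)->EXIT | p3:(5,1)->(5,2) | p4:(3,1)->(4,1)
Step 4: p0:escaped | p1:(3,2)->(4,2) | p2:escaped | p3:(5,2)->(5,3) | p4:(4,1)->(5,1)
Step 5: p0:escaped | p1:(4,2)->(5,2) | p2:escaped | p3:(5,3)->(5,4)->EXIT | p4:(5,1)->(5,2)

ESCAPED (5,2) ESCAPED ESCAPED (5,2)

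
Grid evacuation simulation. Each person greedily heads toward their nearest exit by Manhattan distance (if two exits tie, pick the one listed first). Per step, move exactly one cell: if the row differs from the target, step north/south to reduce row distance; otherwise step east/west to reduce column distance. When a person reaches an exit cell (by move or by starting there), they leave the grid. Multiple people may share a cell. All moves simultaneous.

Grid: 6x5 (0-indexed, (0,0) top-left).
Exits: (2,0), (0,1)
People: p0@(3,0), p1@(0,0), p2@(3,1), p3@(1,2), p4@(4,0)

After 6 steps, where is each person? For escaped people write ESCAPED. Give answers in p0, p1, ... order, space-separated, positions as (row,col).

Step 1: p0:(3,0)->(2,0)->EXIT | p1:(0,0)->(0,1)->EXIT | p2:(3,1)->(2,1) | p3:(1,2)->(0,2) | p4:(4,0)->(3,0)
Step 2: p0:escaped | p1:escaped | p2:(2,1)->(2,0)->EXIT | p3:(0,2)->(0,1)->EXIT | p4:(3,0)->(2,0)->EXIT

ESCAPED ESCAPED ESCAPED ESCAPED ESCAPED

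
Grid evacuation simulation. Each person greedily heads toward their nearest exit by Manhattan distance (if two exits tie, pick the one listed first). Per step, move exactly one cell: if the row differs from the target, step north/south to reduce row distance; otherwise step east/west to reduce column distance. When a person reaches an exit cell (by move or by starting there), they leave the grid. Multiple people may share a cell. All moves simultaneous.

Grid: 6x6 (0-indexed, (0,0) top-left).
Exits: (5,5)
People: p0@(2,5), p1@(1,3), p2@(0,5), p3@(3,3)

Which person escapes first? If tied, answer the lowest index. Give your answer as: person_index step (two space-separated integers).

Answer: 0 3

Derivation:
Step 1: p0:(2,5)->(3,5) | p1:(1,3)->(2,3) | p2:(0,5)->(1,5) | p3:(3,3)->(4,3)
Step 2: p0:(3,5)->(4,5) | p1:(2,3)->(3,3) | p2:(1,5)->(2,5) | p3:(4,3)->(5,3)
Step 3: p0:(4,5)->(5,5)->EXIT | p1:(3,3)->(4,3) | p2:(2,5)->(3,5) | p3:(5,3)->(5,4)
Step 4: p0:escaped | p1:(4,3)->(5,3) | p2:(3,5)->(4,5) | p3:(5,4)->(5,5)->EXIT
Step 5: p0:escaped | p1:(5,3)->(5,4) | p2:(4,5)->(5,5)->EXIT | p3:escaped
Step 6: p0:escaped | p1:(5,4)->(5,5)->EXIT | p2:escaped | p3:escaped
Exit steps: [3, 6, 5, 4]
First to escape: p0 at step 3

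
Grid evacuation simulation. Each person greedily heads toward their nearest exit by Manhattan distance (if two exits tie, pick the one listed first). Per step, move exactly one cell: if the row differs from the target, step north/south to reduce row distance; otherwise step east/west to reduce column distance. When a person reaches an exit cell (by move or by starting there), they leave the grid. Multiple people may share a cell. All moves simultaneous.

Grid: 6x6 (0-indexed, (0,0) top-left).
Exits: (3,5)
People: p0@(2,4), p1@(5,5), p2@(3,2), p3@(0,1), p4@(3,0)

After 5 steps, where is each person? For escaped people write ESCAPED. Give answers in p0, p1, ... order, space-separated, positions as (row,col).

Step 1: p0:(2,4)->(3,4) | p1:(5,5)->(4,5) | p2:(3,2)->(3,3) | p3:(0,1)->(1,1) | p4:(3,0)->(3,1)
Step 2: p0:(3,4)->(3,5)->EXIT | p1:(4,5)->(3,5)->EXIT | p2:(3,3)->(3,4) | p3:(1,1)->(2,1) | p4:(3,1)->(3,2)
Step 3: p0:escaped | p1:escaped | p2:(3,4)->(3,5)->EXIT | p3:(2,1)->(3,1) | p4:(3,2)->(3,3)
Step 4: p0:escaped | p1:escaped | p2:escaped | p3:(3,1)->(3,2) | p4:(3,3)->(3,4)
Step 5: p0:escaped | p1:escaped | p2:escaped | p3:(3,2)->(3,3) | p4:(3,4)->(3,5)->EXIT

ESCAPED ESCAPED ESCAPED (3,3) ESCAPED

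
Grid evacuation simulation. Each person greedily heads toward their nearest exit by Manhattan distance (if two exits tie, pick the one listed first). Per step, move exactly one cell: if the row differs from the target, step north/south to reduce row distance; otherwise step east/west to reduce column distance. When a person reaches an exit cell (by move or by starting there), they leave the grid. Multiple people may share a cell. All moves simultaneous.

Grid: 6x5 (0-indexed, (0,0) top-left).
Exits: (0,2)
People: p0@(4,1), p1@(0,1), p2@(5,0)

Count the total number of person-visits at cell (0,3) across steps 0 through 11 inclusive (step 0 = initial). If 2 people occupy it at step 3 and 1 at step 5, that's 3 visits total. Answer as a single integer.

Answer: 0

Derivation:
Step 0: p0@(4,1) p1@(0,1) p2@(5,0) -> at (0,3): 0 [-], cum=0
Step 1: p0@(3,1) p1@ESC p2@(4,0) -> at (0,3): 0 [-], cum=0
Step 2: p0@(2,1) p1@ESC p2@(3,0) -> at (0,3): 0 [-], cum=0
Step 3: p0@(1,1) p1@ESC p2@(2,0) -> at (0,3): 0 [-], cum=0
Step 4: p0@(0,1) p1@ESC p2@(1,0) -> at (0,3): 0 [-], cum=0
Step 5: p0@ESC p1@ESC p2@(0,0) -> at (0,3): 0 [-], cum=0
Step 6: p0@ESC p1@ESC p2@(0,1) -> at (0,3): 0 [-], cum=0
Step 7: p0@ESC p1@ESC p2@ESC -> at (0,3): 0 [-], cum=0
Total visits = 0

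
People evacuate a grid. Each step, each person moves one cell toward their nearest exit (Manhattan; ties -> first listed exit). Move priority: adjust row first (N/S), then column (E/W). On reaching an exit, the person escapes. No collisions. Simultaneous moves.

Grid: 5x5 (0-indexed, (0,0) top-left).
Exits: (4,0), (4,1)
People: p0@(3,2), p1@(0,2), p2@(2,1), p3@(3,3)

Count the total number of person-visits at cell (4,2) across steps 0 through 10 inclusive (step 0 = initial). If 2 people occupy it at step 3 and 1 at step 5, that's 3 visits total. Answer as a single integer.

Step 0: p0@(3,2) p1@(0,2) p2@(2,1) p3@(3,3) -> at (4,2): 0 [-], cum=0
Step 1: p0@(4,2) p1@(1,2) p2@(3,1) p3@(4,3) -> at (4,2): 1 [p0], cum=1
Step 2: p0@ESC p1@(2,2) p2@ESC p3@(4,2) -> at (4,2): 1 [p3], cum=2
Step 3: p0@ESC p1@(3,2) p2@ESC p3@ESC -> at (4,2): 0 [-], cum=2
Step 4: p0@ESC p1@(4,2) p2@ESC p3@ESC -> at (4,2): 1 [p1], cum=3
Step 5: p0@ESC p1@ESC p2@ESC p3@ESC -> at (4,2): 0 [-], cum=3
Total visits = 3

Answer: 3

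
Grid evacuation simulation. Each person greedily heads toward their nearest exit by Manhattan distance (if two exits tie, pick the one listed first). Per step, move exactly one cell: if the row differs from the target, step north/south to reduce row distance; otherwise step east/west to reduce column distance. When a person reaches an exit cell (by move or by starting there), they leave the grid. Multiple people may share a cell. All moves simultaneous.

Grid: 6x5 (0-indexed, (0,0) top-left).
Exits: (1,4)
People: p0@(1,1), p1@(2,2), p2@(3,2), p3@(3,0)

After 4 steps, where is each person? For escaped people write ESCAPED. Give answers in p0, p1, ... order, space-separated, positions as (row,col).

Step 1: p0:(1,1)->(1,2) | p1:(2,2)->(1,2) | p2:(3,2)->(2,2) | p3:(3,0)->(2,0)
Step 2: p0:(1,2)->(1,3) | p1:(1,2)->(1,3) | p2:(2,2)->(1,2) | p3:(2,0)->(1,0)
Step 3: p0:(1,3)->(1,4)->EXIT | p1:(1,3)->(1,4)->EXIT | p2:(1,2)->(1,3) | p3:(1,0)->(1,1)
Step 4: p0:escaped | p1:escaped | p2:(1,3)->(1,4)->EXIT | p3:(1,1)->(1,2)

ESCAPED ESCAPED ESCAPED (1,2)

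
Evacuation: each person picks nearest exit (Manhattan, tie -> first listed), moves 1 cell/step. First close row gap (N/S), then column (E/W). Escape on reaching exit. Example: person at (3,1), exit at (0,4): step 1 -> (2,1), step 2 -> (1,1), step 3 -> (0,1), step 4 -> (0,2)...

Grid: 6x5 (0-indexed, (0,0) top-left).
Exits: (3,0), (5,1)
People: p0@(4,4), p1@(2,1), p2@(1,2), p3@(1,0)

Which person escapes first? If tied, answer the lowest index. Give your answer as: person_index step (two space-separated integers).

Answer: 1 2

Derivation:
Step 1: p0:(4,4)->(5,4) | p1:(2,1)->(3,1) | p2:(1,2)->(2,2) | p3:(1,0)->(2,0)
Step 2: p0:(5,4)->(5,3) | p1:(3,1)->(3,0)->EXIT | p2:(2,2)->(3,2) | p3:(2,0)->(3,0)->EXIT
Step 3: p0:(5,3)->(5,2) | p1:escaped | p2:(3,2)->(3,1) | p3:escaped
Step 4: p0:(5,2)->(5,1)->EXIT | p1:escaped | p2:(3,1)->(3,0)->EXIT | p3:escaped
Exit steps: [4, 2, 4, 2]
First to escape: p1 at step 2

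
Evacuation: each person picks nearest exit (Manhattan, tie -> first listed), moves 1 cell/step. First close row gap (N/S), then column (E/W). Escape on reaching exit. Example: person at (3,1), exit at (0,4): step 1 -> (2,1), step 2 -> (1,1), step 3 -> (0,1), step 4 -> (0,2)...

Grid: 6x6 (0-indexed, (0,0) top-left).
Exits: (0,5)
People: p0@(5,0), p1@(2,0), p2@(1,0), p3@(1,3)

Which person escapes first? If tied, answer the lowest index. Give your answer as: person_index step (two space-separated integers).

Answer: 3 3

Derivation:
Step 1: p0:(5,0)->(4,0) | p1:(2,0)->(1,0) | p2:(1,0)->(0,0) | p3:(1,3)->(0,3)
Step 2: p0:(4,0)->(3,0) | p1:(1,0)->(0,0) | p2:(0,0)->(0,1) | p3:(0,3)->(0,4)
Step 3: p0:(3,0)->(2,0) | p1:(0,0)->(0,1) | p2:(0,1)->(0,2) | p3:(0,4)->(0,5)->EXIT
Step 4: p0:(2,0)->(1,0) | p1:(0,1)->(0,2) | p2:(0,2)->(0,3) | p3:escaped
Step 5: p0:(1,0)->(0,0) | p1:(0,2)->(0,3) | p2:(0,3)->(0,4) | p3:escaped
Step 6: p0:(0,0)->(0,1) | p1:(0,3)->(0,4) | p2:(0,4)->(0,5)->EXIT | p3:escaped
Step 7: p0:(0,1)->(0,2) | p1:(0,4)->(0,5)->EXIT | p2:escaped | p3:escaped
Step 8: p0:(0,2)->(0,3) | p1:escaped | p2:escaped | p3:escaped
Step 9: p0:(0,3)->(0,4) | p1:escaped | p2:escaped | p3:escaped
Step 10: p0:(0,4)->(0,5)->EXIT | p1:escaped | p2:escaped | p3:escaped
Exit steps: [10, 7, 6, 3]
First to escape: p3 at step 3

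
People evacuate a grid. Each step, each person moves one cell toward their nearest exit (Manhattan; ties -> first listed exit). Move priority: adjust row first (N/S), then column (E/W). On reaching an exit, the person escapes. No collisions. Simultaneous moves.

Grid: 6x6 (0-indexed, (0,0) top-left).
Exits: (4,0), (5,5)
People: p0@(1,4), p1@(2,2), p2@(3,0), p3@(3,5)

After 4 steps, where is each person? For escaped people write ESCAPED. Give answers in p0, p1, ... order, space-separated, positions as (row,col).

Step 1: p0:(1,4)->(2,4) | p1:(2,2)->(3,2) | p2:(3,0)->(4,0)->EXIT | p3:(3,5)->(4,5)
Step 2: p0:(2,4)->(3,4) | p1:(3,2)->(4,2) | p2:escaped | p3:(4,5)->(5,5)->EXIT
Step 3: p0:(3,4)->(4,4) | p1:(4,2)->(4,1) | p2:escaped | p3:escaped
Step 4: p0:(4,4)->(5,4) | p1:(4,1)->(4,0)->EXIT | p2:escaped | p3:escaped

(5,4) ESCAPED ESCAPED ESCAPED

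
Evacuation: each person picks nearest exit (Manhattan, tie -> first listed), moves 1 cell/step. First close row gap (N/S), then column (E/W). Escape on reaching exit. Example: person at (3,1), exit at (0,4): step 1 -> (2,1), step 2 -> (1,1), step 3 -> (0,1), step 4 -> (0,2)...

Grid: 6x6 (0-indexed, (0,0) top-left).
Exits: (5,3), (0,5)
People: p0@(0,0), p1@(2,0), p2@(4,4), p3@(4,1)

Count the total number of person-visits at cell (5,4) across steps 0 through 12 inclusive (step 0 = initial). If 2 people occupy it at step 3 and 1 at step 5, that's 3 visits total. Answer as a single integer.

Step 0: p0@(0,0) p1@(2,0) p2@(4,4) p3@(4,1) -> at (5,4): 0 [-], cum=0
Step 1: p0@(0,1) p1@(3,0) p2@(5,4) p3@(5,1) -> at (5,4): 1 [p2], cum=1
Step 2: p0@(0,2) p1@(4,0) p2@ESC p3@(5,2) -> at (5,4): 0 [-], cum=1
Step 3: p0@(0,3) p1@(5,0) p2@ESC p3@ESC -> at (5,4): 0 [-], cum=1
Step 4: p0@(0,4) p1@(5,1) p2@ESC p3@ESC -> at (5,4): 0 [-], cum=1
Step 5: p0@ESC p1@(5,2) p2@ESC p3@ESC -> at (5,4): 0 [-], cum=1
Step 6: p0@ESC p1@ESC p2@ESC p3@ESC -> at (5,4): 0 [-], cum=1
Total visits = 1

Answer: 1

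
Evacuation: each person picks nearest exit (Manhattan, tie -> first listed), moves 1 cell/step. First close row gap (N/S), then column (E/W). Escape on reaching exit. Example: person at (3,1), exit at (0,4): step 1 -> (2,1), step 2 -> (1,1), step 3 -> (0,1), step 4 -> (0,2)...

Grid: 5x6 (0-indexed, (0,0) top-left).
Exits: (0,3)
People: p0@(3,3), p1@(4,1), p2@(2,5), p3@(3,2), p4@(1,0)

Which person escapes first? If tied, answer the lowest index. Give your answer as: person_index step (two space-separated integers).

Answer: 0 3

Derivation:
Step 1: p0:(3,3)->(2,3) | p1:(4,1)->(3,1) | p2:(2,5)->(1,5) | p3:(3,2)->(2,2) | p4:(1,0)->(0,0)
Step 2: p0:(2,3)->(1,3) | p1:(3,1)->(2,1) | p2:(1,5)->(0,5) | p3:(2,2)->(1,2) | p4:(0,0)->(0,1)
Step 3: p0:(1,3)->(0,3)->EXIT | p1:(2,1)->(1,1) | p2:(0,5)->(0,4) | p3:(1,2)->(0,2) | p4:(0,1)->(0,2)
Step 4: p0:escaped | p1:(1,1)->(0,1) | p2:(0,4)->(0,3)->EXIT | p3:(0,2)->(0,3)->EXIT | p4:(0,2)->(0,3)->EXIT
Step 5: p0:escaped | p1:(0,1)->(0,2) | p2:escaped | p3:escaped | p4:escaped
Step 6: p0:escaped | p1:(0,2)->(0,3)->EXIT | p2:escaped | p3:escaped | p4:escaped
Exit steps: [3, 6, 4, 4, 4]
First to escape: p0 at step 3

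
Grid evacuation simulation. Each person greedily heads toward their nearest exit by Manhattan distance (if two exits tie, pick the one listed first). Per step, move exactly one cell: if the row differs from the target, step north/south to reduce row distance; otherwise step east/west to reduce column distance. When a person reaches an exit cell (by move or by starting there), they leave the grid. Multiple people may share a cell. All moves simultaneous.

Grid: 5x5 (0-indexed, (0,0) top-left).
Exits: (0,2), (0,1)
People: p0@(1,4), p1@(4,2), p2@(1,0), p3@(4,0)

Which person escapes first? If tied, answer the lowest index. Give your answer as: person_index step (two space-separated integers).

Step 1: p0:(1,4)->(0,4) | p1:(4,2)->(3,2) | p2:(1,0)->(0,0) | p3:(4,0)->(3,0)
Step 2: p0:(0,4)->(0,3) | p1:(3,2)->(2,2) | p2:(0,0)->(0,1)->EXIT | p3:(3,0)->(2,0)
Step 3: p0:(0,3)->(0,2)->EXIT | p1:(2,2)->(1,2) | p2:escaped | p3:(2,0)->(1,0)
Step 4: p0:escaped | p1:(1,2)->(0,2)->EXIT | p2:escaped | p3:(1,0)->(0,0)
Step 5: p0:escaped | p1:escaped | p2:escaped | p3:(0,0)->(0,1)->EXIT
Exit steps: [3, 4, 2, 5]
First to escape: p2 at step 2

Answer: 2 2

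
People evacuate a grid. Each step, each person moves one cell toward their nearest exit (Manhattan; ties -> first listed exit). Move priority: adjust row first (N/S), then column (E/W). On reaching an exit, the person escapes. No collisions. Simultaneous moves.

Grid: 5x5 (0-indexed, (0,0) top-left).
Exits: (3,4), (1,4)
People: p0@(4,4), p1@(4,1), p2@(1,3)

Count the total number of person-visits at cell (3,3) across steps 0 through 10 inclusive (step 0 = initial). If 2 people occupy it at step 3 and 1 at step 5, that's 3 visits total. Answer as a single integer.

Answer: 1

Derivation:
Step 0: p0@(4,4) p1@(4,1) p2@(1,3) -> at (3,3): 0 [-], cum=0
Step 1: p0@ESC p1@(3,1) p2@ESC -> at (3,3): 0 [-], cum=0
Step 2: p0@ESC p1@(3,2) p2@ESC -> at (3,3): 0 [-], cum=0
Step 3: p0@ESC p1@(3,3) p2@ESC -> at (3,3): 1 [p1], cum=1
Step 4: p0@ESC p1@ESC p2@ESC -> at (3,3): 0 [-], cum=1
Total visits = 1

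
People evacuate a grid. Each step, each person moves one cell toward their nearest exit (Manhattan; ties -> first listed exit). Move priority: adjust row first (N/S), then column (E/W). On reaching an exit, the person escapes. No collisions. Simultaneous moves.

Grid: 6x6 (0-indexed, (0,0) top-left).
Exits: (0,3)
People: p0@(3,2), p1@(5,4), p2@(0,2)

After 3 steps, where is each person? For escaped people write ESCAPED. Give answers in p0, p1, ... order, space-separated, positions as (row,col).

Step 1: p0:(3,2)->(2,2) | p1:(5,4)->(4,4) | p2:(0,2)->(0,3)->EXIT
Step 2: p0:(2,2)->(1,2) | p1:(4,4)->(3,4) | p2:escaped
Step 3: p0:(1,2)->(0,2) | p1:(3,4)->(2,4) | p2:escaped

(0,2) (2,4) ESCAPED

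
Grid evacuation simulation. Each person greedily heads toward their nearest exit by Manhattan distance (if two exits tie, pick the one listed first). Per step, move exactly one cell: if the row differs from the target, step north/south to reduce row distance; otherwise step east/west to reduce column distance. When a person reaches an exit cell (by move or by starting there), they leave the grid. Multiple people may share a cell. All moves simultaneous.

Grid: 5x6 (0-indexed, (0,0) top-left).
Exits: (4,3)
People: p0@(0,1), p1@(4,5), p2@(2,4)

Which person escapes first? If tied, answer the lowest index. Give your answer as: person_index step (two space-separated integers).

Step 1: p0:(0,1)->(1,1) | p1:(4,5)->(4,4) | p2:(2,4)->(3,4)
Step 2: p0:(1,1)->(2,1) | p1:(4,4)->(4,3)->EXIT | p2:(3,4)->(4,4)
Step 3: p0:(2,1)->(3,1) | p1:escaped | p2:(4,4)->(4,3)->EXIT
Step 4: p0:(3,1)->(4,1) | p1:escaped | p2:escaped
Step 5: p0:(4,1)->(4,2) | p1:escaped | p2:escaped
Step 6: p0:(4,2)->(4,3)->EXIT | p1:escaped | p2:escaped
Exit steps: [6, 2, 3]
First to escape: p1 at step 2

Answer: 1 2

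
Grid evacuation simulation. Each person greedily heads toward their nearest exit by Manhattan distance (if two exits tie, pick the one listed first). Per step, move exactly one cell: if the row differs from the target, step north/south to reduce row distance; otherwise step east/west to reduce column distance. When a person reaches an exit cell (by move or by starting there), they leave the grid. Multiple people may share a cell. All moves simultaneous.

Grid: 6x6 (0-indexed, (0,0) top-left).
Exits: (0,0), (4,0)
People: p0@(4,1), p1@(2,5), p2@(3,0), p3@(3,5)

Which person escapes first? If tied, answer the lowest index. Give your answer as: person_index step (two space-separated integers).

Answer: 0 1

Derivation:
Step 1: p0:(4,1)->(4,0)->EXIT | p1:(2,5)->(1,5) | p2:(3,0)->(4,0)->EXIT | p3:(3,5)->(4,5)
Step 2: p0:escaped | p1:(1,5)->(0,5) | p2:escaped | p3:(4,5)->(4,4)
Step 3: p0:escaped | p1:(0,5)->(0,4) | p2:escaped | p3:(4,4)->(4,3)
Step 4: p0:escaped | p1:(0,4)->(0,3) | p2:escaped | p3:(4,3)->(4,2)
Step 5: p0:escaped | p1:(0,3)->(0,2) | p2:escaped | p3:(4,2)->(4,1)
Step 6: p0:escaped | p1:(0,2)->(0,1) | p2:escaped | p3:(4,1)->(4,0)->EXIT
Step 7: p0:escaped | p1:(0,1)->(0,0)->EXIT | p2:escaped | p3:escaped
Exit steps: [1, 7, 1, 6]
First to escape: p0 at step 1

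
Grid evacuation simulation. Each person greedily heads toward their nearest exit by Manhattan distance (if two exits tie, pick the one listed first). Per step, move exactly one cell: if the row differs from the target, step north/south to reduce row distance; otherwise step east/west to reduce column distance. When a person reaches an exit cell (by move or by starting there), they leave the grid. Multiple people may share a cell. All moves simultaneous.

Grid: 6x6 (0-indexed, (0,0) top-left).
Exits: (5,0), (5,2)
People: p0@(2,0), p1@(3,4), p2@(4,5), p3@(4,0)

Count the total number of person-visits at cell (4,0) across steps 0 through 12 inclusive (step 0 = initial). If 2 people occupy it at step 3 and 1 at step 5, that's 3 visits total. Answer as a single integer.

Step 0: p0@(2,0) p1@(3,4) p2@(4,5) p3@(4,0) -> at (4,0): 1 [p3], cum=1
Step 1: p0@(3,0) p1@(4,4) p2@(5,5) p3@ESC -> at (4,0): 0 [-], cum=1
Step 2: p0@(4,0) p1@(5,4) p2@(5,4) p3@ESC -> at (4,0): 1 [p0], cum=2
Step 3: p0@ESC p1@(5,3) p2@(5,3) p3@ESC -> at (4,0): 0 [-], cum=2
Step 4: p0@ESC p1@ESC p2@ESC p3@ESC -> at (4,0): 0 [-], cum=2
Total visits = 2

Answer: 2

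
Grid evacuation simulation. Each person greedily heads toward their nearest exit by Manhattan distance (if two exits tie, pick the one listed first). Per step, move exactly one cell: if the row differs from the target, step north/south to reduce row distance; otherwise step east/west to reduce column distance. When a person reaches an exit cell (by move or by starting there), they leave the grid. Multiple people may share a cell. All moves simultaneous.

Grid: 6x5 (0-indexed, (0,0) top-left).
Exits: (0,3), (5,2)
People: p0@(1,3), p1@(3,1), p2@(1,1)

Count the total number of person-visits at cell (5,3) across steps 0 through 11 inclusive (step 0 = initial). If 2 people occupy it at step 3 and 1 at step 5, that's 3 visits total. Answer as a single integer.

Answer: 0

Derivation:
Step 0: p0@(1,3) p1@(3,1) p2@(1,1) -> at (5,3): 0 [-], cum=0
Step 1: p0@ESC p1@(4,1) p2@(0,1) -> at (5,3): 0 [-], cum=0
Step 2: p0@ESC p1@(5,1) p2@(0,2) -> at (5,3): 0 [-], cum=0
Step 3: p0@ESC p1@ESC p2@ESC -> at (5,3): 0 [-], cum=0
Total visits = 0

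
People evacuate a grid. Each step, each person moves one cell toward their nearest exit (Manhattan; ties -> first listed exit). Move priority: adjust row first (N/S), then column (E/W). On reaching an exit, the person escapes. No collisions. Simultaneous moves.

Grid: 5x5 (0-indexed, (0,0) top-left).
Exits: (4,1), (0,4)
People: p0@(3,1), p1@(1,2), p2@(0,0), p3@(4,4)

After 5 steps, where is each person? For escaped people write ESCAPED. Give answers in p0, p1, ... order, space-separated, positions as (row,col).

Step 1: p0:(3,1)->(4,1)->EXIT | p1:(1,2)->(0,2) | p2:(0,0)->(0,1) | p3:(4,4)->(4,3)
Step 2: p0:escaped | p1:(0,2)->(0,3) | p2:(0,1)->(0,2) | p3:(4,3)->(4,2)
Step 3: p0:escaped | p1:(0,3)->(0,4)->EXIT | p2:(0,2)->(0,3) | p3:(4,2)->(4,1)->EXIT
Step 4: p0:escaped | p1:escaped | p2:(0,3)->(0,4)->EXIT | p3:escaped

ESCAPED ESCAPED ESCAPED ESCAPED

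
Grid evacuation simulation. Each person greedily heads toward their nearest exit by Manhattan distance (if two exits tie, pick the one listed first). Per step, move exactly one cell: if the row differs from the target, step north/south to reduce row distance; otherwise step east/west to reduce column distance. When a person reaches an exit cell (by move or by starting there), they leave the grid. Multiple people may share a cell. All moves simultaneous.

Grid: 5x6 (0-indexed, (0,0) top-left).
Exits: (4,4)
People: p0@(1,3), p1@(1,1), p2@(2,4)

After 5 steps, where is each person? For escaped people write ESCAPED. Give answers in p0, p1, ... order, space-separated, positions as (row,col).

Step 1: p0:(1,3)->(2,3) | p1:(1,1)->(2,1) | p2:(2,4)->(3,4)
Step 2: p0:(2,3)->(3,3) | p1:(2,1)->(3,1) | p2:(3,4)->(4,4)->EXIT
Step 3: p0:(3,3)->(4,3) | p1:(3,1)->(4,1) | p2:escaped
Step 4: p0:(4,3)->(4,4)->EXIT | p1:(4,1)->(4,2) | p2:escaped
Step 5: p0:escaped | p1:(4,2)->(4,3) | p2:escaped

ESCAPED (4,3) ESCAPED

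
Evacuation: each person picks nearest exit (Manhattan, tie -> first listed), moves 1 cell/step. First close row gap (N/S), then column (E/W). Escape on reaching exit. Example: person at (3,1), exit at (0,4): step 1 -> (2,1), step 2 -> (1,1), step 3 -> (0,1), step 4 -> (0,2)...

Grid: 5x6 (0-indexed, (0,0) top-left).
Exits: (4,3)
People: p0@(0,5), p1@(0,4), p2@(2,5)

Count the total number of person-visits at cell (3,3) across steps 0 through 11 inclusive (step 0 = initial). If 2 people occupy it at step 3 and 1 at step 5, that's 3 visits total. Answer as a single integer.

Answer: 0

Derivation:
Step 0: p0@(0,5) p1@(0,4) p2@(2,5) -> at (3,3): 0 [-], cum=0
Step 1: p0@(1,5) p1@(1,4) p2@(3,5) -> at (3,3): 0 [-], cum=0
Step 2: p0@(2,5) p1@(2,4) p2@(4,5) -> at (3,3): 0 [-], cum=0
Step 3: p0@(3,5) p1@(3,4) p2@(4,4) -> at (3,3): 0 [-], cum=0
Step 4: p0@(4,5) p1@(4,4) p2@ESC -> at (3,3): 0 [-], cum=0
Step 5: p0@(4,4) p1@ESC p2@ESC -> at (3,3): 0 [-], cum=0
Step 6: p0@ESC p1@ESC p2@ESC -> at (3,3): 0 [-], cum=0
Total visits = 0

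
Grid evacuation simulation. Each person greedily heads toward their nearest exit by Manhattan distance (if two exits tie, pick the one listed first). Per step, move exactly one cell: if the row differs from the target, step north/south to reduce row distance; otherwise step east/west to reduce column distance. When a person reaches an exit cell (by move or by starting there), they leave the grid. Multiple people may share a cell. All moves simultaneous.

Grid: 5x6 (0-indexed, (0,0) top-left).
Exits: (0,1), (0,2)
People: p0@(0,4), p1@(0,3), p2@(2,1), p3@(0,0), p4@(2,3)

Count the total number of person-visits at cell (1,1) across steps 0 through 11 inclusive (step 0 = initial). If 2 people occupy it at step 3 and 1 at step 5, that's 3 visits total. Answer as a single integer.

Answer: 1

Derivation:
Step 0: p0@(0,4) p1@(0,3) p2@(2,1) p3@(0,0) p4@(2,3) -> at (1,1): 0 [-], cum=0
Step 1: p0@(0,3) p1@ESC p2@(1,1) p3@ESC p4@(1,3) -> at (1,1): 1 [p2], cum=1
Step 2: p0@ESC p1@ESC p2@ESC p3@ESC p4@(0,3) -> at (1,1): 0 [-], cum=1
Step 3: p0@ESC p1@ESC p2@ESC p3@ESC p4@ESC -> at (1,1): 0 [-], cum=1
Total visits = 1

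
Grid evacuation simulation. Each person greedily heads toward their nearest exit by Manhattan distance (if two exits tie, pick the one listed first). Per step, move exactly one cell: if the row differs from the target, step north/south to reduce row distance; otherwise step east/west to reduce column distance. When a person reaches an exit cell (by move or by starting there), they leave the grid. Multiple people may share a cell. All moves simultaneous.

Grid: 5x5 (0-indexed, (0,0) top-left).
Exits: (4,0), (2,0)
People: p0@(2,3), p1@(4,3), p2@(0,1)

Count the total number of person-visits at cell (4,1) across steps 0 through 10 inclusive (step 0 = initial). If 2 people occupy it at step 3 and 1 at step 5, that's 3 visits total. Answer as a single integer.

Answer: 1

Derivation:
Step 0: p0@(2,3) p1@(4,3) p2@(0,1) -> at (4,1): 0 [-], cum=0
Step 1: p0@(2,2) p1@(4,2) p2@(1,1) -> at (4,1): 0 [-], cum=0
Step 2: p0@(2,1) p1@(4,1) p2@(2,1) -> at (4,1): 1 [p1], cum=1
Step 3: p0@ESC p1@ESC p2@ESC -> at (4,1): 0 [-], cum=1
Total visits = 1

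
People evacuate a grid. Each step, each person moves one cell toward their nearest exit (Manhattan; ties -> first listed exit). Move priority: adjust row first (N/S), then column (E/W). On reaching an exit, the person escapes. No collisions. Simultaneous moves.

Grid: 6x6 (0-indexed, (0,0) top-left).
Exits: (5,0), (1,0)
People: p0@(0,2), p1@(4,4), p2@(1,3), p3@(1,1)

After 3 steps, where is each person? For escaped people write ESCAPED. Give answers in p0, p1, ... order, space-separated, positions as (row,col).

Step 1: p0:(0,2)->(1,2) | p1:(4,4)->(5,4) | p2:(1,3)->(1,2) | p3:(1,1)->(1,0)->EXIT
Step 2: p0:(1,2)->(1,1) | p1:(5,4)->(5,3) | p2:(1,2)->(1,1) | p3:escaped
Step 3: p0:(1,1)->(1,0)->EXIT | p1:(5,3)->(5,2) | p2:(1,1)->(1,0)->EXIT | p3:escaped

ESCAPED (5,2) ESCAPED ESCAPED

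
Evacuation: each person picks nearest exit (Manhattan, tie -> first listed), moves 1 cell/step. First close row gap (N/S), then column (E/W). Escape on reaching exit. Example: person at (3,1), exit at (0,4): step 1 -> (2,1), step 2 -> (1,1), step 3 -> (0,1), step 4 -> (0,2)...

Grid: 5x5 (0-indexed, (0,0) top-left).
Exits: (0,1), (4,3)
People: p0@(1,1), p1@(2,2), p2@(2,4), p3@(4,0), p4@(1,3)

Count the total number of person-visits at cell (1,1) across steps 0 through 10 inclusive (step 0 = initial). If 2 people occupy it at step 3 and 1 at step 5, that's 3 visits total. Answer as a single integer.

Answer: 1

Derivation:
Step 0: p0@(1,1) p1@(2,2) p2@(2,4) p3@(4,0) p4@(1,3) -> at (1,1): 1 [p0], cum=1
Step 1: p0@ESC p1@(1,2) p2@(3,4) p3@(4,1) p4@(0,3) -> at (1,1): 0 [-], cum=1
Step 2: p0@ESC p1@(0,2) p2@(4,4) p3@(4,2) p4@(0,2) -> at (1,1): 0 [-], cum=1
Step 3: p0@ESC p1@ESC p2@ESC p3@ESC p4@ESC -> at (1,1): 0 [-], cum=1
Total visits = 1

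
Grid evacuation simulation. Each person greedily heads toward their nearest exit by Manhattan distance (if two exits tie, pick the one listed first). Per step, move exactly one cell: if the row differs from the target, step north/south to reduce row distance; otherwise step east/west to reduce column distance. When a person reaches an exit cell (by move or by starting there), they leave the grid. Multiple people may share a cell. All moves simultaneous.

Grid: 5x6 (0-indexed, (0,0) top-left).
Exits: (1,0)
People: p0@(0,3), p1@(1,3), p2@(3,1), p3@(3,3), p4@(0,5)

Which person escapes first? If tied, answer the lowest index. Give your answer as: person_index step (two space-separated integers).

Step 1: p0:(0,3)->(1,3) | p1:(1,3)->(1,2) | p2:(3,1)->(2,1) | p3:(3,3)->(2,3) | p4:(0,5)->(1,5)
Step 2: p0:(1,3)->(1,2) | p1:(1,2)->(1,1) | p2:(2,1)->(1,1) | p3:(2,3)->(1,3) | p4:(1,5)->(1,4)
Step 3: p0:(1,2)->(1,1) | p1:(1,1)->(1,0)->EXIT | p2:(1,1)->(1,0)->EXIT | p3:(1,3)->(1,2) | p4:(1,4)->(1,3)
Step 4: p0:(1,1)->(1,0)->EXIT | p1:escaped | p2:escaped | p3:(1,2)->(1,1) | p4:(1,3)->(1,2)
Step 5: p0:escaped | p1:escaped | p2:escaped | p3:(1,1)->(1,0)->EXIT | p4:(1,2)->(1,1)
Step 6: p0:escaped | p1:escaped | p2:escaped | p3:escaped | p4:(1,1)->(1,0)->EXIT
Exit steps: [4, 3, 3, 5, 6]
First to escape: p1 at step 3

Answer: 1 3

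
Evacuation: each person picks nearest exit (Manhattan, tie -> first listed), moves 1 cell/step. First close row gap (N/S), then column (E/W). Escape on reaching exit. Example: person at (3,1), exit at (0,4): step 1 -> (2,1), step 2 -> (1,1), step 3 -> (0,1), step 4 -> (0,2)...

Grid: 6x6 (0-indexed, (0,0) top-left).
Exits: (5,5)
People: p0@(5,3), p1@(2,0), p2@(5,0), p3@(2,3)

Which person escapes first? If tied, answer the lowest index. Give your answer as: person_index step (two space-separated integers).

Step 1: p0:(5,3)->(5,4) | p1:(2,0)->(3,0) | p2:(5,0)->(5,1) | p3:(2,3)->(3,3)
Step 2: p0:(5,4)->(5,5)->EXIT | p1:(3,0)->(4,0) | p2:(5,1)->(5,2) | p3:(3,3)->(4,3)
Step 3: p0:escaped | p1:(4,0)->(5,0) | p2:(5,2)->(5,3) | p3:(4,3)->(5,3)
Step 4: p0:escaped | p1:(5,0)->(5,1) | p2:(5,3)->(5,4) | p3:(5,3)->(5,4)
Step 5: p0:escaped | p1:(5,1)->(5,2) | p2:(5,4)->(5,5)->EXIT | p3:(5,4)->(5,5)->EXIT
Step 6: p0:escaped | p1:(5,2)->(5,3) | p2:escaped | p3:escaped
Step 7: p0:escaped | p1:(5,3)->(5,4) | p2:escaped | p3:escaped
Step 8: p0:escaped | p1:(5,4)->(5,5)->EXIT | p2:escaped | p3:escaped
Exit steps: [2, 8, 5, 5]
First to escape: p0 at step 2

Answer: 0 2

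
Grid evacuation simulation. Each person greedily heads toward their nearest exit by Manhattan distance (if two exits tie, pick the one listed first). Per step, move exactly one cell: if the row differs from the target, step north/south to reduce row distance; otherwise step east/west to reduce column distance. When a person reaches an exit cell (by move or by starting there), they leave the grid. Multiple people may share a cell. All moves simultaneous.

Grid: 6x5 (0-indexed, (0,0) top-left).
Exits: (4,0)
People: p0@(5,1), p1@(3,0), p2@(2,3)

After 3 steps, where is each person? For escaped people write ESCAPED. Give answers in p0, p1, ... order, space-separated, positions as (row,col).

Step 1: p0:(5,1)->(4,1) | p1:(3,0)->(4,0)->EXIT | p2:(2,3)->(3,3)
Step 2: p0:(4,1)->(4,0)->EXIT | p1:escaped | p2:(3,3)->(4,3)
Step 3: p0:escaped | p1:escaped | p2:(4,3)->(4,2)

ESCAPED ESCAPED (4,2)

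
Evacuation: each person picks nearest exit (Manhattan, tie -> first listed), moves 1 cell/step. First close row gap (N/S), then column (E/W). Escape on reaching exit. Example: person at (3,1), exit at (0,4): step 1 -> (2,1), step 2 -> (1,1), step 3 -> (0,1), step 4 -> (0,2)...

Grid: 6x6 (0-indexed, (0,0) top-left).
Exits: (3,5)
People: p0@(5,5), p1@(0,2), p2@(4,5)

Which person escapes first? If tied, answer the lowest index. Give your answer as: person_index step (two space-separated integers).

Step 1: p0:(5,5)->(4,5) | p1:(0,2)->(1,2) | p2:(4,5)->(3,5)->EXIT
Step 2: p0:(4,5)->(3,5)->EXIT | p1:(1,2)->(2,2) | p2:escaped
Step 3: p0:escaped | p1:(2,2)->(3,2) | p2:escaped
Step 4: p0:escaped | p1:(3,2)->(3,3) | p2:escaped
Step 5: p0:escaped | p1:(3,3)->(3,4) | p2:escaped
Step 6: p0:escaped | p1:(3,4)->(3,5)->EXIT | p2:escaped
Exit steps: [2, 6, 1]
First to escape: p2 at step 1

Answer: 2 1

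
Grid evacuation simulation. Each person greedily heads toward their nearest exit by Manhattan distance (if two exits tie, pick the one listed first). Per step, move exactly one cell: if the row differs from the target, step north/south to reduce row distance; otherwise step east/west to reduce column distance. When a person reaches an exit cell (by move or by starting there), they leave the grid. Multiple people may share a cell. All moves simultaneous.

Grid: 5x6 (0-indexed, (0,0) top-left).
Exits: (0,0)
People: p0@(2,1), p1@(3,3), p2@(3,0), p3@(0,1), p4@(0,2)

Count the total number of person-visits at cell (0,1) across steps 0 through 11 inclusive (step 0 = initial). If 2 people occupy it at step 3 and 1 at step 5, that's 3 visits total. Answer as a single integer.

Answer: 4

Derivation:
Step 0: p0@(2,1) p1@(3,3) p2@(3,0) p3@(0,1) p4@(0,2) -> at (0,1): 1 [p3], cum=1
Step 1: p0@(1,1) p1@(2,3) p2@(2,0) p3@ESC p4@(0,1) -> at (0,1): 1 [p4], cum=2
Step 2: p0@(0,1) p1@(1,3) p2@(1,0) p3@ESC p4@ESC -> at (0,1): 1 [p0], cum=3
Step 3: p0@ESC p1@(0,3) p2@ESC p3@ESC p4@ESC -> at (0,1): 0 [-], cum=3
Step 4: p0@ESC p1@(0,2) p2@ESC p3@ESC p4@ESC -> at (0,1): 0 [-], cum=3
Step 5: p0@ESC p1@(0,1) p2@ESC p3@ESC p4@ESC -> at (0,1): 1 [p1], cum=4
Step 6: p0@ESC p1@ESC p2@ESC p3@ESC p4@ESC -> at (0,1): 0 [-], cum=4
Total visits = 4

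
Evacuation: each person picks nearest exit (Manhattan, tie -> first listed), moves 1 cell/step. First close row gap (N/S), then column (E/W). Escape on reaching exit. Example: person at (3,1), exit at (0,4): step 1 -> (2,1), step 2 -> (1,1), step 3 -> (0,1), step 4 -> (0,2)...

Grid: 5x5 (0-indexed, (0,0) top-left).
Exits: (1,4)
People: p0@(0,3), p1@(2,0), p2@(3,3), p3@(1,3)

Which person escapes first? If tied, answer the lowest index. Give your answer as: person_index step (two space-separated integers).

Answer: 3 1

Derivation:
Step 1: p0:(0,3)->(1,3) | p1:(2,0)->(1,0) | p2:(3,3)->(2,3) | p3:(1,3)->(1,4)->EXIT
Step 2: p0:(1,3)->(1,4)->EXIT | p1:(1,0)->(1,1) | p2:(2,3)->(1,3) | p3:escaped
Step 3: p0:escaped | p1:(1,1)->(1,2) | p2:(1,3)->(1,4)->EXIT | p3:escaped
Step 4: p0:escaped | p1:(1,2)->(1,3) | p2:escaped | p3:escaped
Step 5: p0:escaped | p1:(1,3)->(1,4)->EXIT | p2:escaped | p3:escaped
Exit steps: [2, 5, 3, 1]
First to escape: p3 at step 1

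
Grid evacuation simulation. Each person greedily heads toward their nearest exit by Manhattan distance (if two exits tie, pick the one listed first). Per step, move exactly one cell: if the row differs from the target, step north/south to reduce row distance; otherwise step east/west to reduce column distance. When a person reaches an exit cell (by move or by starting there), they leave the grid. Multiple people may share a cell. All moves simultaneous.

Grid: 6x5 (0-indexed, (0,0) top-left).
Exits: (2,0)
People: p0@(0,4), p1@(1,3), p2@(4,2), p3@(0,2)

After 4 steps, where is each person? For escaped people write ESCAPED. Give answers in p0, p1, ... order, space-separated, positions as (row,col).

Step 1: p0:(0,4)->(1,4) | p1:(1,3)->(2,3) | p2:(4,2)->(3,2) | p3:(0,2)->(1,2)
Step 2: p0:(1,4)->(2,4) | p1:(2,3)->(2,2) | p2:(3,2)->(2,2) | p3:(1,2)->(2,2)
Step 3: p0:(2,4)->(2,3) | p1:(2,2)->(2,1) | p2:(2,2)->(2,1) | p3:(2,2)->(2,1)
Step 4: p0:(2,3)->(2,2) | p1:(2,1)->(2,0)->EXIT | p2:(2,1)->(2,0)->EXIT | p3:(2,1)->(2,0)->EXIT

(2,2) ESCAPED ESCAPED ESCAPED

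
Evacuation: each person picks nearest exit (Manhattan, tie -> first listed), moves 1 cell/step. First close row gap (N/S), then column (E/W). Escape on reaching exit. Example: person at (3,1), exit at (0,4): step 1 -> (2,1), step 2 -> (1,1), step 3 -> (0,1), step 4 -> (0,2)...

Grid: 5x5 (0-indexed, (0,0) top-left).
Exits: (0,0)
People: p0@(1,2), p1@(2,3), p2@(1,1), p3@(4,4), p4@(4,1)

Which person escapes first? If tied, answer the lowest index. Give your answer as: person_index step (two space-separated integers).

Answer: 2 2

Derivation:
Step 1: p0:(1,2)->(0,2) | p1:(2,3)->(1,3) | p2:(1,1)->(0,1) | p3:(4,4)->(3,4) | p4:(4,1)->(3,1)
Step 2: p0:(0,2)->(0,1) | p1:(1,3)->(0,3) | p2:(0,1)->(0,0)->EXIT | p3:(3,4)->(2,4) | p4:(3,1)->(2,1)
Step 3: p0:(0,1)->(0,0)->EXIT | p1:(0,3)->(0,2) | p2:escaped | p3:(2,4)->(1,4) | p4:(2,1)->(1,1)
Step 4: p0:escaped | p1:(0,2)->(0,1) | p2:escaped | p3:(1,4)->(0,4) | p4:(1,1)->(0,1)
Step 5: p0:escaped | p1:(0,1)->(0,0)->EXIT | p2:escaped | p3:(0,4)->(0,3) | p4:(0,1)->(0,0)->EXIT
Step 6: p0:escaped | p1:escaped | p2:escaped | p3:(0,3)->(0,2) | p4:escaped
Step 7: p0:escaped | p1:escaped | p2:escaped | p3:(0,2)->(0,1) | p4:escaped
Step 8: p0:escaped | p1:escaped | p2:escaped | p3:(0,1)->(0,0)->EXIT | p4:escaped
Exit steps: [3, 5, 2, 8, 5]
First to escape: p2 at step 2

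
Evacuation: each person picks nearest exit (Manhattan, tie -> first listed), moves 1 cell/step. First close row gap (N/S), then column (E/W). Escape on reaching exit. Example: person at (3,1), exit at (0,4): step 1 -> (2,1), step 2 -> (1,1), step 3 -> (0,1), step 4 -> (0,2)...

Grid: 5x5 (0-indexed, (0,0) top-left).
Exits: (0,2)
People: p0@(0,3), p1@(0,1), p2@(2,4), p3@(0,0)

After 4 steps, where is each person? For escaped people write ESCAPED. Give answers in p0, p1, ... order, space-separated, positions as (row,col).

Step 1: p0:(0,3)->(0,2)->EXIT | p1:(0,1)->(0,2)->EXIT | p2:(2,4)->(1,4) | p3:(0,0)->(0,1)
Step 2: p0:escaped | p1:escaped | p2:(1,4)->(0,4) | p3:(0,1)->(0,2)->EXIT
Step 3: p0:escaped | p1:escaped | p2:(0,4)->(0,3) | p3:escaped
Step 4: p0:escaped | p1:escaped | p2:(0,3)->(0,2)->EXIT | p3:escaped

ESCAPED ESCAPED ESCAPED ESCAPED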